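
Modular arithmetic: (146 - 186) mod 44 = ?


146 - 186 = -40
-40 mod 44 = 4


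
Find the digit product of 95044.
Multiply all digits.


9 × 5 × 0 × 4 × 4 = 0


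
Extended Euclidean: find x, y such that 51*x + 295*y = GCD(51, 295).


Tabular extended Euclidean (each row: r = 51*s + 295*t):
r=51, s=1, t=0
r=295, s=0, t=1
q=0: r=51, s=1, t=0   [51*(1) + 295*(0) = 51]
q=5: r=40, s=-5, t=1   [51*(-5) + 295*(1) = 40]
q=1: r=11, s=6, t=-1   [51*(6) + 295*(-1) = 11]
q=3: r=7, s=-23, t=4   [51*(-23) + 295*(4) = 7]
q=1: r=4, s=29, t=-5   [51*(29) + 295*(-5) = 4]
q=1: r=3, s=-52, t=9   [51*(-52) + 295*(9) = 3]
q=1: r=1, s=81, t=-14   [51*(81) + 295*(-14) = 1]
q=3: r=0, s=-295, t=51   [51*(-295) + 295*(51) = 0]
GCD = 1; from the row with r=1: x=81, y=-14
Check: 51*(81) + 295*(-14) = 4131 - 4130 = 1

GCD = 1, x = 81, y = -14


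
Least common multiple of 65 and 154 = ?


GCD(65, 154) = 1
LCM = 65*154/1 = 10010/1 = 10010

LCM = 10010


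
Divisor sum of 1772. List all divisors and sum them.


Divisors of 1772: 1, 2, 4, 443, 886, 1772
Sum = 1 + 2 + 4 + 443 + 886 + 1772 = 3108

σ(1772) = 3108


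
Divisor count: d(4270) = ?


4270 = 2^1 × 5^1 × 7^1 × 61^1
d(4270) = (1+1) × (1+1) × (1+1) × (1+1) = 16

16 divisors


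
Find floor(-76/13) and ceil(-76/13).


-76/13 = -5.8462
floor = -6
ceil = -5

floor = -6, ceil = -5


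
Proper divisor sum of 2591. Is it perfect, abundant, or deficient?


Proper divisors: 1
Sum = 1 = 1
1 < 2591 → deficient

s(2591) = 1 (deficient)


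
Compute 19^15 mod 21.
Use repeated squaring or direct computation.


19^1 mod 21 = 19
19^2 mod 21 = 4
19^3 mod 21 = 13
19^4 mod 21 = 16
19^5 mod 21 = 10
19^6 mod 21 = 1
19^7 mod 21 = 19
19^8 mod 21 = 4
19^9 mod 21 = 13
19^10 mod 21 = 16
19^11 mod 21 = 10
19^12 mod 21 = 1
19^13 mod 21 = 19
19^14 mod 21 = 4
19^15 mod 21 = 13


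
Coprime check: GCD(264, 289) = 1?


Euclidean algorithm:
289 = 1 * 264 + 25
264 = 10 * 25 + 14
25 = 1 * 14 + 11
14 = 1 * 11 + 3
11 = 3 * 3 + 2
3 = 1 * 2 + 1
2 = 2 * 1 + 0
GCD(264, 289) = 1

Yes, coprime (GCD = 1)


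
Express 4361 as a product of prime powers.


4361 / 7 = 623
623 / 7 = 89
89 / 89 = 1
4361 = 7^2 × 89


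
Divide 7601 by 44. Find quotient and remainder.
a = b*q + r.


7601 = 44 * 172 + 33
Check: 7568 + 33 = 7601

q = 172, r = 33


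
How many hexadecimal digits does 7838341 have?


7838341 in base 16 = 779A85
Number of digits = 6

6 digits (base 16)


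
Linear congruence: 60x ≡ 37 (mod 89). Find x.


GCD(60, 89) = 1, unique solution
a^(-1) mod 89 = 46
x = 46 * 37 mod 89 = 11

x ≡ 11 (mod 89)


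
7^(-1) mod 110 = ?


Use the extended Euclidean algorithm on (110, 7); each row r = 110*s + 7*t:
r=110, s=1, t=0
r=7, s=0, t=1
q=15: r=5, s=1, t=-15   [110*(1) + 7*(-15) = 5]
q=1: r=2, s=-1, t=16   [110*(-1) + 7*(16) = 2]
q=2: r=1, s=3, t=-47   [110*(3) + 7*(-47) = 1]
q=2: r=0, s=-7, t=110   [110*(-7) + 7*(110) = 0]
GCD = 1 with t = -47, so 7*(-47) ≡ 1 (mod 110)
Inverse = -47 mod 110 = 63
Check: 7 * 63 = 441 ≡ 1 (mod 110)

7^(-1) ≡ 63 (mod 110)


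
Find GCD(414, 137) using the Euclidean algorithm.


414 = 3 * 137 + 3
137 = 45 * 3 + 2
3 = 1 * 2 + 1
2 = 2 * 1 + 0
GCD = 1


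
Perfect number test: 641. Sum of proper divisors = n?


Proper divisors of 641: 1
Sum = 1 = 1

No, 641 is not perfect (1 ≠ 641)


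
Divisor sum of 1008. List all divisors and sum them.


Divisors of 1008: 1, 2, 3, 4, 6, 7, 8, 9, 12, 14, 16, 18, 21, 24, 28, 36, 42, 48, 56, 63, 72, 84, 112, 126, 144, 168, 252, 336, 504, 1008
Sum = 1 + 2 + 3 + 4 + 6 + 7 + 8 + 9 + 12 + 14 + 16 + 18 + 21 + 24 + 28 + 36 + 42 + 48 + 56 + 63 + 72 + 84 + 112 + 126 + 144 + 168 + 252 + 336 + 504 + 1008 = 3224

σ(1008) = 3224


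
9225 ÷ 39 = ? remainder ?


9225 = 39 * 236 + 21
Check: 9204 + 21 = 9225

q = 236, r = 21


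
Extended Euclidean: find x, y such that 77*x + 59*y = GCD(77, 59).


Tabular extended Euclidean (each row: r = 77*s + 59*t):
r=77, s=1, t=0
r=59, s=0, t=1
q=1: r=18, s=1, t=-1   [77*(1) + 59*(-1) = 18]
q=3: r=5, s=-3, t=4   [77*(-3) + 59*(4) = 5]
q=3: r=3, s=10, t=-13   [77*(10) + 59*(-13) = 3]
q=1: r=2, s=-13, t=17   [77*(-13) + 59*(17) = 2]
q=1: r=1, s=23, t=-30   [77*(23) + 59*(-30) = 1]
q=2: r=0, s=-59, t=77   [77*(-59) + 59*(77) = 0]
GCD = 1; from the row with r=1: x=23, y=-30
Check: 77*(23) + 59*(-30) = 1771 - 1770 = 1

GCD = 1, x = 23, y = -30


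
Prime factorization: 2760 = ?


2760 / 2 = 1380
1380 / 2 = 690
690 / 2 = 345
345 / 3 = 115
115 / 5 = 23
23 / 23 = 1
2760 = 2^3 × 3 × 5 × 23


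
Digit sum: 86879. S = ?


8 + 6 + 8 + 7 + 9 = 38


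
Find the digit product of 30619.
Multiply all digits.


3 × 0 × 6 × 1 × 9 = 0


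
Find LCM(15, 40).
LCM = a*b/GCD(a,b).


GCD(15, 40) = 5
LCM = 15*40/5 = 600/5 = 120

LCM = 120


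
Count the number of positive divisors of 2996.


2996 = 2^2 × 7^1 × 107^1
d(2996) = (2+1) × (1+1) × (1+1) = 12

12 divisors


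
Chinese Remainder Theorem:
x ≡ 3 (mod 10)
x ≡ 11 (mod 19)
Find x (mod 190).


M = 10*19 = 190
M1 = M/10 = 19, M2 = M/19 = 10
M1^(-1) mod 10 = 9, M2^(-1) mod 19 = 2
x = 3*19*9 + 11*10*2 = 733
733 mod 190 = 163
Check: 163 mod 10 = 3 ✓, 163 mod 19 = 11 ✓

x ≡ 163 (mod 190)


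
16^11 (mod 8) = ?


16^1 mod 8 = 0
16^2 mod 8 = 0
16^3 mod 8 = 0
16^4 mod 8 = 0
16^5 mod 8 = 0
16^6 mod 8 = 0
16^7 mod 8 = 0
16^8 mod 8 = 0
16^9 mod 8 = 0
16^10 mod 8 = 0
16^11 mod 8 = 0


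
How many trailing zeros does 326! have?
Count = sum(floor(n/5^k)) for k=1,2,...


floor(326/5) = 65
floor(326/25) = 13
floor(326/125) = 2
Total = 80

80 trailing zeros


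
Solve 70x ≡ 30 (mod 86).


GCD(70, 86) = 2 divides 30
Divide: 35x ≡ 15 (mod 43)
x ≡ 25 (mod 43)


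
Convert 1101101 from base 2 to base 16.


1101101 (base 2) = 109 (decimal)
109 (decimal) = 6D (base 16)


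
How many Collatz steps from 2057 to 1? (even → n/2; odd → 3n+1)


2057 → 6172 → 3086 → 1543 → 4630 → 2315 → 6946 → 3473 → 10420 → 5210 → 2605 → 7816 → 3908 → 1954 → 977 → 2932 → 1466 → 733 → 2200 → 1100 → 550 → 275 → 826 → 413 → 1240 → 620 → 310 → 155 → 466 → 233 → 700 → 350 → 175 → 526 → 263 → 790 → 395 → 1186 → 593 → 1780 → 890 → 445 → 1336 → 668 → 334 → 167 → 502 → 251 → 754 → 377 → 1132 → 566 → 283 → 850 → 425 → 1276 → 638 → 319 → 958 → 479 → 1438 → 719 → 2158 → 1079 → 3238 → 1619 → 4858 → 2429 → 7288 → 3644 → 1822 → 911 → 2734 → 1367 → 4102 → 2051 → 6154 → 3077 → 9232 → 4616 → 2308 → 1154 → 577 → 1732 → 866 → 433 → 1300 → 650 → 325 → 976 → 488 → 244 → 122 → 61 → 184 → 92 → 46 → 23 → 70 → 35 → 106 → 53 → 160 → 80 → 40 → 20 → 10 → 5 → 16 → 8 → 4 → 2 → 1
Total steps = 112

112 steps


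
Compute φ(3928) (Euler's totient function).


3928 = 2^3 × 491
Prime factors: 2, 491
φ(3928) = 3928 × (1-1/2) × (1-1/491)
= 3928 × 1/2 × 490/491 = 1960

φ(3928) = 1960


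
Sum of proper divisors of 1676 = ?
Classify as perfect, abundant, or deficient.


Proper divisors: 1, 2, 4, 419, 838
Sum = 1 + 2 + 4 + 419 + 838 = 1264
1264 < 1676 → deficient

s(1676) = 1264 (deficient)


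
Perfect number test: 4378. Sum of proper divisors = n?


Proper divisors of 4378: 1, 2, 11, 22, 199, 398, 2189
Sum = 1 + 2 + 11 + 22 + 199 + 398 + 2189 = 2822

No, 4378 is not perfect (2822 ≠ 4378)


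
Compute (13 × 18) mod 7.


13 × 18 = 234
234 mod 7 = 3


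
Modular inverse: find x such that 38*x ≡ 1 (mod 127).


Use the extended Euclidean algorithm on (127, 38); each row r = 127*s + 38*t:
r=127, s=1, t=0
r=38, s=0, t=1
q=3: r=13, s=1, t=-3   [127*(1) + 38*(-3) = 13]
q=2: r=12, s=-2, t=7   [127*(-2) + 38*(7) = 12]
q=1: r=1, s=3, t=-10   [127*(3) + 38*(-10) = 1]
q=12: r=0, s=-38, t=127   [127*(-38) + 38*(127) = 0]
GCD = 1 with t = -10, so 38*(-10) ≡ 1 (mod 127)
Inverse = -10 mod 127 = 117
Check: 38 * 117 = 4446 ≡ 1 (mod 127)

38^(-1) ≡ 117 (mod 127)


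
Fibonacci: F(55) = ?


Sequence: 1, 1, 2, 3, 5, 8, 13, 21, 34, 55, 89, 144, 233, 377, 610, 987, 1597, 2584, 4181, 6765, 10946, 17711, 28657, 46368, 75025, 121393, 196418, 317811, 514229, 832040, 1346269, 2178309, 3524578, 5702887, 9227465, 14930352, 24157817, 39088169, 63245986, 102334155, 165580141, 267914296, 433494437, 701408733, 1134903170, 1836311903, 2971215073, 4807526976, 7778742049, 12586269025, 20365011074, 32951280099, 53316291173, 86267571272, 139583862445
F(55) = 139583862445


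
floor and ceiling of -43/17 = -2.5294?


-43/17 = -2.5294
floor = -3
ceil = -2

floor = -3, ceil = -2


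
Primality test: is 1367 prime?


Check divisors up to sqrt(1367) = 36.9730
No divisors found.
1367 is prime.

Yes, 1367 is prime


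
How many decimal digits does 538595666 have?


538595666 has 9 digits in base 10
floor(log10(538595666)) + 1 = floor(8.7313) + 1 = 9

9 digits (base 10)


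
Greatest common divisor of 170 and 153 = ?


170 = 1 * 153 + 17
153 = 9 * 17 + 0
GCD = 17


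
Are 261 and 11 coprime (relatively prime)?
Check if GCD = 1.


Euclidean algorithm:
261 = 23 * 11 + 8
11 = 1 * 8 + 3
8 = 2 * 3 + 2
3 = 1 * 2 + 1
2 = 2 * 1 + 0
GCD(261, 11) = 1

Yes, coprime (GCD = 1)


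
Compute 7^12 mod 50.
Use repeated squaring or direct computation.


7^1 mod 50 = 7
7^2 mod 50 = 49
7^3 mod 50 = 43
7^4 mod 50 = 1
7^5 mod 50 = 7
7^6 mod 50 = 49
7^7 mod 50 = 43
7^8 mod 50 = 1
7^9 mod 50 = 7
7^10 mod 50 = 49
7^11 mod 50 = 43
7^12 mod 50 = 1


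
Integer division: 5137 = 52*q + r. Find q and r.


5137 = 52 * 98 + 41
Check: 5096 + 41 = 5137

q = 98, r = 41


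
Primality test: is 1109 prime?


Check divisors up to sqrt(1109) = 33.3017
No divisors found.
1109 is prime.

Yes, 1109 is prime


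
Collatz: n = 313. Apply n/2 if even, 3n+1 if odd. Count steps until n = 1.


313 → 940 → 470 → 235 → 706 → 353 → 1060 → 530 → 265 → 796 → 398 → 199 → 598 → 299 → 898 → 449 → 1348 → 674 → 337 → 1012 → 506 → 253 → 760 → 380 → 190 → 95 → 286 → 143 → 430 → 215 → 646 → 323 → 970 → 485 → 1456 → 728 → 364 → 182 → 91 → 274 → 137 → 412 → 206 → 103 → 310 → 155 → 466 → 233 → 700 → 350 → 175 → 526 → 263 → 790 → 395 → 1186 → 593 → 1780 → 890 → 445 → 1336 → 668 → 334 → 167 → 502 → 251 → 754 → 377 → 1132 → 566 → 283 → 850 → 425 → 1276 → 638 → 319 → 958 → 479 → 1438 → 719 → 2158 → 1079 → 3238 → 1619 → 4858 → 2429 → 7288 → 3644 → 1822 → 911 → 2734 → 1367 → 4102 → 2051 → 6154 → 3077 → 9232 → 4616 → 2308 → 1154 → 577 → 1732 → 866 → 433 → 1300 → 650 → 325 → 976 → 488 → 244 → 122 → 61 → 184 → 92 → 46 → 23 → 70 → 35 → 106 → 53 → 160 → 80 → 40 → 20 → 10 → 5 → 16 → 8 → 4 → 2 → 1
Total steps = 130

130 steps


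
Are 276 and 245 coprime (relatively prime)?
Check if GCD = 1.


Euclidean algorithm:
276 = 1 * 245 + 31
245 = 7 * 31 + 28
31 = 1 * 28 + 3
28 = 9 * 3 + 1
3 = 3 * 1 + 0
GCD(276, 245) = 1

Yes, coprime (GCD = 1)


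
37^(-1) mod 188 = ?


Use the extended Euclidean algorithm on (188, 37); each row r = 188*s + 37*t:
r=188, s=1, t=0
r=37, s=0, t=1
q=5: r=3, s=1, t=-5   [188*(1) + 37*(-5) = 3]
q=12: r=1, s=-12, t=61   [188*(-12) + 37*(61) = 1]
q=3: r=0, s=37, t=-188   [188*(37) + 37*(-188) = 0]
GCD = 1 with t = 61, so 37*(61) ≡ 1 (mod 188)
Inverse = 61 mod 188 = 61
Check: 37 * 61 = 2257 ≡ 1 (mod 188)

37^(-1) ≡ 61 (mod 188)


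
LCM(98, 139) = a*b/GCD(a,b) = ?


GCD(98, 139) = 1
LCM = 98*139/1 = 13622/1 = 13622

LCM = 13622


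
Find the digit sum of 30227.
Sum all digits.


3 + 0 + 2 + 2 + 7 = 14


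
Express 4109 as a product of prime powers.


4109 / 7 = 587
587 / 587 = 1
4109 = 7 × 587


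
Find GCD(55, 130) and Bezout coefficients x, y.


Tabular extended Euclidean (each row: r = 55*s + 130*t):
r=55, s=1, t=0
r=130, s=0, t=1
q=0: r=55, s=1, t=0   [55*(1) + 130*(0) = 55]
q=2: r=20, s=-2, t=1   [55*(-2) + 130*(1) = 20]
q=2: r=15, s=5, t=-2   [55*(5) + 130*(-2) = 15]
q=1: r=5, s=-7, t=3   [55*(-7) + 130*(3) = 5]
q=3: r=0, s=26, t=-11   [55*(26) + 130*(-11) = 0]
GCD = 5; from the row with r=5: x=-7, y=3
Check: 55*(-7) + 130*(3) = -385 + 390 = 5

GCD = 5, x = -7, y = 3


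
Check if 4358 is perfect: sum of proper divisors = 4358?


Proper divisors of 4358: 1, 2, 2179
Sum = 1 + 2 + 2179 = 2182

No, 4358 is not perfect (2182 ≠ 4358)


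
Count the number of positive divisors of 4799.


4799 = 4799^1
d(4799) = (1+1) = 2

2 divisors


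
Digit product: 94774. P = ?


9 × 4 × 7 × 7 × 4 = 7056


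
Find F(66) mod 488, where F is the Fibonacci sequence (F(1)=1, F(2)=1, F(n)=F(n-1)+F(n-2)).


F(k) mod 488 for k=1..66:
1, 1, 2, 3, 5, 8, 13, 21, 34, 55, 89, 144, 233, 377, 122, 11, 133, 144, 277, 421, 210, 143, 353, 8, 361, 369, 242, 123, 365, 0, 365, 365, 242, 119, 361, 480, 353, 345, 210, 67, 277, 344, 133, 477, 122, 111, 233, 344, 89, 433, 34, 467, 13, 480, 5, 485, 2, 487, 1, 0, 1, 1, 2, 3, 5, 8
F(66) mod 488 = 8


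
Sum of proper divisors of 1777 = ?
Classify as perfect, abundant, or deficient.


Proper divisors: 1
Sum = 1 = 1
1 < 1777 → deficient

s(1777) = 1 (deficient)


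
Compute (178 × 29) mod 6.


178 × 29 = 5162
5162 mod 6 = 2


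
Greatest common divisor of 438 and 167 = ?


438 = 2 * 167 + 104
167 = 1 * 104 + 63
104 = 1 * 63 + 41
63 = 1 * 41 + 22
41 = 1 * 22 + 19
22 = 1 * 19 + 3
19 = 6 * 3 + 1
3 = 3 * 1 + 0
GCD = 1


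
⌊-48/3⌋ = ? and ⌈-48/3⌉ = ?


-48/3 = -16.0000
floor = -16
ceil = -16

floor = -16, ceil = -16


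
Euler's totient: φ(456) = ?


456 = 2^3 × 3 × 19
Prime factors: 2, 3, 19
φ(456) = 456 × (1-1/2) × (1-1/3) × (1-1/19)
= 456 × 1/2 × 2/3 × 18/19 = 144

φ(456) = 144


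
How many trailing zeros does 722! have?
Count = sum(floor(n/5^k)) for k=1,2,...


floor(722/5) = 144
floor(722/25) = 28
floor(722/125) = 5
floor(722/625) = 1
Total = 178

178 trailing zeros


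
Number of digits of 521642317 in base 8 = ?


521642317 in base 8 = 3705720515
Number of digits = 10

10 digits (base 8)


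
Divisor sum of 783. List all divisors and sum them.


Divisors of 783: 1, 3, 9, 27, 29, 87, 261, 783
Sum = 1 + 3 + 9 + 27 + 29 + 87 + 261 + 783 = 1200

σ(783) = 1200


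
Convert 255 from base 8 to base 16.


255 (base 8) = 173 (decimal)
173 (decimal) = AD (base 16)


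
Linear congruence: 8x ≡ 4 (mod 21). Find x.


GCD(8, 21) = 1, unique solution
a^(-1) mod 21 = 8
x = 8 * 4 mod 21 = 11

x ≡ 11 (mod 21)


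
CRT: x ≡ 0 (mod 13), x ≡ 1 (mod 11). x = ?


M = 13*11 = 143
M1 = M/13 = 11, M2 = M/11 = 13
M1^(-1) mod 13 = 6, M2^(-1) mod 11 = 6
x = 0*11*6 + 1*13*6 = 78
78 mod 143 = 78
Check: 78 mod 13 = 0 ✓, 78 mod 11 = 1 ✓

x ≡ 78 (mod 143)


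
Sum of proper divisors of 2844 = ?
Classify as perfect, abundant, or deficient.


Proper divisors: 1, 2, 3, 4, 6, 9, 12, 18, 36, 79, 158, 237, 316, 474, 711, 948, 1422
Sum = 1 + 2 + 3 + 4 + 6 + 9 + 12 + 18 + 36 + 79 + 158 + 237 + 316 + 474 + 711 + 948 + 1422 = 4436
4436 > 2844 → abundant

s(2844) = 4436 (abundant)


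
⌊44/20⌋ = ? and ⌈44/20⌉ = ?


44/20 = 2.2000
floor = 2
ceil = 3

floor = 2, ceil = 3


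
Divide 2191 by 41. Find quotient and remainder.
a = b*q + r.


2191 = 41 * 53 + 18
Check: 2173 + 18 = 2191

q = 53, r = 18


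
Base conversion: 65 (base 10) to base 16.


65 (base 10) = 65 (decimal)
65 (decimal) = 41 (base 16)


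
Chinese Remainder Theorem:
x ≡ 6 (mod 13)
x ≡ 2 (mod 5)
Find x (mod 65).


M = 13*5 = 65
M1 = M/13 = 5, M2 = M/5 = 13
M1^(-1) mod 13 = 8, M2^(-1) mod 5 = 2
x = 6*5*8 + 2*13*2 = 292
292 mod 65 = 32
Check: 32 mod 13 = 6 ✓, 32 mod 5 = 2 ✓

x ≡ 32 (mod 65)


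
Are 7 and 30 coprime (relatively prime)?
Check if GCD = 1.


Euclidean algorithm:
30 = 4 * 7 + 2
7 = 3 * 2 + 1
2 = 2 * 1 + 0
GCD(7, 30) = 1

Yes, coprime (GCD = 1)


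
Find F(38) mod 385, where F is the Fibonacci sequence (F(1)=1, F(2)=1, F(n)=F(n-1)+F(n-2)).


F(k) mod 385 for k=1..38:
1, 1, 2, 3, 5, 8, 13, 21, 34, 55, 89, 144, 233, 377, 225, 217, 57, 274, 331, 220, 166, 1, 167, 168, 335, 118, 68, 186, 254, 55, 309, 364, 288, 267, 170, 52, 222, 274
F(38) mod 385 = 274


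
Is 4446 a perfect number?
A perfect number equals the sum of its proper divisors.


Proper divisors of 4446: 1, 2, 3, 6, 9, 13, 18, 19, 26, 38, 39, 57, 78, 114, 117, 171, 234, 247, 342, 494, 741, 1482, 2223
Sum = 1 + 2 + 3 + 6 + 9 + 13 + 18 + 19 + 26 + 38 + 39 + 57 + 78 + 114 + 117 + 171 + 234 + 247 + 342 + 494 + 741 + 1482 + 2223 = 6474

No, 4446 is not perfect (6474 ≠ 4446)


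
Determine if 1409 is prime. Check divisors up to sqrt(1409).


Check divisors up to sqrt(1409) = 37.5366
No divisors found.
1409 is prime.

Yes, 1409 is prime


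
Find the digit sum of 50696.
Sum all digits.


5 + 0 + 6 + 9 + 6 = 26


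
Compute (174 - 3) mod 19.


174 - 3 = 171
171 mod 19 = 0


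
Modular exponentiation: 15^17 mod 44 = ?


15^1 mod 44 = 15
15^2 mod 44 = 5
15^3 mod 44 = 31
15^4 mod 44 = 25
15^5 mod 44 = 23
15^6 mod 44 = 37
15^7 mod 44 = 27
15^8 mod 44 = 9
15^9 mod 44 = 3
15^10 mod 44 = 1
15^11 mod 44 = 15
15^12 mod 44 = 5
15^13 mod 44 = 31
15^14 mod 44 = 25
15^15 mod 44 = 23
15^16 mod 44 = 37
15^17 mod 44 = 27


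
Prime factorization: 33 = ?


33 / 3 = 11
11 / 11 = 1
33 = 3 × 11


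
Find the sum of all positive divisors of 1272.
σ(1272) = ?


Divisors of 1272: 1, 2, 3, 4, 6, 8, 12, 24, 53, 106, 159, 212, 318, 424, 636, 1272
Sum = 1 + 2 + 3 + 4 + 6 + 8 + 12 + 24 + 53 + 106 + 159 + 212 + 318 + 424 + 636 + 1272 = 3240

σ(1272) = 3240


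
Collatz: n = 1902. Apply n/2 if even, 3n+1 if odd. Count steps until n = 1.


1902 → 951 → 2854 → 1427 → 4282 → 2141 → 6424 → 3212 → 1606 → 803 → 2410 → 1205 → 3616 → 1808 → 904 → 452 → 226 → 113 → 340 → 170 → 85 → 256 → 128 → 64 → 32 → 16 → 8 → 4 → 2 → 1
Total steps = 29

29 steps


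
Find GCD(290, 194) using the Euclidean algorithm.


290 = 1 * 194 + 96
194 = 2 * 96 + 2
96 = 48 * 2 + 0
GCD = 2


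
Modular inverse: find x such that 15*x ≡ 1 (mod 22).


Use the extended Euclidean algorithm on (22, 15); each row r = 22*s + 15*t:
r=22, s=1, t=0
r=15, s=0, t=1
q=1: r=7, s=1, t=-1   [22*(1) + 15*(-1) = 7]
q=2: r=1, s=-2, t=3   [22*(-2) + 15*(3) = 1]
q=7: r=0, s=15, t=-22   [22*(15) + 15*(-22) = 0]
GCD = 1 with t = 3, so 15*(3) ≡ 1 (mod 22)
Inverse = 3 mod 22 = 3
Check: 15 * 3 = 45 ≡ 1 (mod 22)

15^(-1) ≡ 3 (mod 22)


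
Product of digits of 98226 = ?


9 × 8 × 2 × 2 × 6 = 1728


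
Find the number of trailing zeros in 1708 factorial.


floor(1708/5) = 341
floor(1708/25) = 68
floor(1708/125) = 13
floor(1708/625) = 2
Total = 424

424 trailing zeros


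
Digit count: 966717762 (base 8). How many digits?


966717762 in base 8 = 7147570502
Number of digits = 10

10 digits (base 8)


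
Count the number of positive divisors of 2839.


2839 = 17^1 × 167^1
d(2839) = (1+1) × (1+1) = 4

4 divisors


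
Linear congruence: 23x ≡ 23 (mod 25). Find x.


GCD(23, 25) = 1, unique solution
a^(-1) mod 25 = 12
x = 12 * 23 mod 25 = 1

x ≡ 1 (mod 25)


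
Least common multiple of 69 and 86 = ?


GCD(69, 86) = 1
LCM = 69*86/1 = 5934/1 = 5934

LCM = 5934


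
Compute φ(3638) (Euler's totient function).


3638 = 2 × 17 × 107
Prime factors: 2, 17, 107
φ(3638) = 3638 × (1-1/2) × (1-1/17) × (1-1/107)
= 3638 × 1/2 × 16/17 × 106/107 = 1696

φ(3638) = 1696


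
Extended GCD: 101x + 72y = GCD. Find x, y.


Tabular extended Euclidean (each row: r = 101*s + 72*t):
r=101, s=1, t=0
r=72, s=0, t=1
q=1: r=29, s=1, t=-1   [101*(1) + 72*(-1) = 29]
q=2: r=14, s=-2, t=3   [101*(-2) + 72*(3) = 14]
q=2: r=1, s=5, t=-7   [101*(5) + 72*(-7) = 1]
q=14: r=0, s=-72, t=101   [101*(-72) + 72*(101) = 0]
GCD = 1; from the row with r=1: x=5, y=-7
Check: 101*(5) + 72*(-7) = 505 - 504 = 1

GCD = 1, x = 5, y = -7


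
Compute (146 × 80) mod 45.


146 × 80 = 11680
11680 mod 45 = 25


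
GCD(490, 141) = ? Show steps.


490 = 3 * 141 + 67
141 = 2 * 67 + 7
67 = 9 * 7 + 4
7 = 1 * 4 + 3
4 = 1 * 3 + 1
3 = 3 * 1 + 0
GCD = 1


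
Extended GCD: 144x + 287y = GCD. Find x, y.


Tabular extended Euclidean (each row: r = 144*s + 287*t):
r=144, s=1, t=0
r=287, s=0, t=1
q=0: r=144, s=1, t=0   [144*(1) + 287*(0) = 144]
q=1: r=143, s=-1, t=1   [144*(-1) + 287*(1) = 143]
q=1: r=1, s=2, t=-1   [144*(2) + 287*(-1) = 1]
q=143: r=0, s=-287, t=144   [144*(-287) + 287*(144) = 0]
GCD = 1; from the row with r=1: x=2, y=-1
Check: 144*(2) + 287*(-1) = 288 - 287 = 1

GCD = 1, x = 2, y = -1


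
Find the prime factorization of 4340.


4340 / 2 = 2170
2170 / 2 = 1085
1085 / 5 = 217
217 / 7 = 31
31 / 31 = 1
4340 = 2^2 × 5 × 7 × 31


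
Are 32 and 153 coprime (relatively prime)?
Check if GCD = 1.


Euclidean algorithm:
153 = 4 * 32 + 25
32 = 1 * 25 + 7
25 = 3 * 7 + 4
7 = 1 * 4 + 3
4 = 1 * 3 + 1
3 = 3 * 1 + 0
GCD(32, 153) = 1

Yes, coprime (GCD = 1)


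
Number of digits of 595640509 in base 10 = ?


595640509 has 9 digits in base 10
floor(log10(595640509)) + 1 = floor(8.7750) + 1 = 9

9 digits (base 10)


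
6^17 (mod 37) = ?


6^1 mod 37 = 6
6^2 mod 37 = 36
6^3 mod 37 = 31
6^4 mod 37 = 1
6^5 mod 37 = 6
6^6 mod 37 = 36
6^7 mod 37 = 31
6^8 mod 37 = 1
6^9 mod 37 = 6
6^10 mod 37 = 36
6^11 mod 37 = 31
6^12 mod 37 = 1
6^13 mod 37 = 6
6^14 mod 37 = 36
6^15 mod 37 = 31
6^16 mod 37 = 1
6^17 mod 37 = 6


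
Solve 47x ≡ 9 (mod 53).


GCD(47, 53) = 1, unique solution
a^(-1) mod 53 = 44
x = 44 * 9 mod 53 = 25

x ≡ 25 (mod 53)


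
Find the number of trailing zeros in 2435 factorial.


floor(2435/5) = 487
floor(2435/25) = 97
floor(2435/125) = 19
floor(2435/625) = 3
Total = 606

606 trailing zeros


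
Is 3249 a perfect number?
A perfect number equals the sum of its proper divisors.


Proper divisors of 3249: 1, 3, 9, 19, 57, 171, 361, 1083
Sum = 1 + 3 + 9 + 19 + 57 + 171 + 361 + 1083 = 1704

No, 3249 is not perfect (1704 ≠ 3249)


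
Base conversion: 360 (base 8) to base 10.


360 (base 8) = 240 (decimal)
240 (decimal) = 240 (base 10)


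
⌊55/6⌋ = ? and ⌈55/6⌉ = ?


55/6 = 9.1667
floor = 9
ceil = 10

floor = 9, ceil = 10


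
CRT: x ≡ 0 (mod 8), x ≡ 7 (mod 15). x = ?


M = 8*15 = 120
M1 = M/8 = 15, M2 = M/15 = 8
M1^(-1) mod 8 = 7, M2^(-1) mod 15 = 2
x = 0*15*7 + 7*8*2 = 112
112 mod 120 = 112
Check: 112 mod 8 = 0 ✓, 112 mod 15 = 7 ✓

x ≡ 112 (mod 120)


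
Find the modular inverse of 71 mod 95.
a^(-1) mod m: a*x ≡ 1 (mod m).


Use the extended Euclidean algorithm on (95, 71); each row r = 95*s + 71*t:
r=95, s=1, t=0
r=71, s=0, t=1
q=1: r=24, s=1, t=-1   [95*(1) + 71*(-1) = 24]
q=2: r=23, s=-2, t=3   [95*(-2) + 71*(3) = 23]
q=1: r=1, s=3, t=-4   [95*(3) + 71*(-4) = 1]
q=23: r=0, s=-71, t=95   [95*(-71) + 71*(95) = 0]
GCD = 1 with t = -4, so 71*(-4) ≡ 1 (mod 95)
Inverse = -4 mod 95 = 91
Check: 71 * 91 = 6461 ≡ 1 (mod 95)

71^(-1) ≡ 91 (mod 95)


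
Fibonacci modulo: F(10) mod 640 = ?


F(k) mod 640 for k=1..10:
1, 1, 2, 3, 5, 8, 13, 21, 34, 55
F(10) mod 640 = 55


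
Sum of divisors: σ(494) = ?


Divisors of 494: 1, 2, 13, 19, 26, 38, 247, 494
Sum = 1 + 2 + 13 + 19 + 26 + 38 + 247 + 494 = 840

σ(494) = 840


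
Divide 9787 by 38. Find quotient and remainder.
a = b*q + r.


9787 = 38 * 257 + 21
Check: 9766 + 21 = 9787

q = 257, r = 21


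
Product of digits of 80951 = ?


8 × 0 × 9 × 5 × 1 = 0


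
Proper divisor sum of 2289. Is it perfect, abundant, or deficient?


Proper divisors: 1, 3, 7, 21, 109, 327, 763
Sum = 1 + 3 + 7 + 21 + 109 + 327 + 763 = 1231
1231 < 2289 → deficient

s(2289) = 1231 (deficient)


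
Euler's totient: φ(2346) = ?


2346 = 2 × 3 × 17 × 23
Prime factors: 2, 3, 17, 23
φ(2346) = 2346 × (1-1/2) × (1-1/3) × (1-1/17) × (1-1/23)
= 2346 × 1/2 × 2/3 × 16/17 × 22/23 = 704

φ(2346) = 704


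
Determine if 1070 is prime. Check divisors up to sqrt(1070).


1070 / 2 = 535 (exact division)
1070 is NOT prime.

No, 1070 is not prime


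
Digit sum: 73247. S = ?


7 + 3 + 2 + 4 + 7 = 23


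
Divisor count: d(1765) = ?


1765 = 5^1 × 353^1
d(1765) = (1+1) × (1+1) = 4

4 divisors


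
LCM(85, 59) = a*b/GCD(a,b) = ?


GCD(85, 59) = 1
LCM = 85*59/1 = 5015/1 = 5015

LCM = 5015


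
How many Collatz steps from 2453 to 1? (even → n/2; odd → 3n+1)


2453 → 7360 → 3680 → 1840 → 920 → 460 → 230 → 115 → 346 → 173 → 520 → 260 → 130 → 65 → 196 → 98 → 49 → 148 → 74 → 37 → 112 → 56 → 28 → 14 → 7 → 22 → 11 → 34 → 17 → 52 → 26 → 13 → 40 → 20 → 10 → 5 → 16 → 8 → 4 → 2 → 1
Total steps = 40

40 steps


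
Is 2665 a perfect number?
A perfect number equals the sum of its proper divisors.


Proper divisors of 2665: 1, 5, 13, 41, 65, 205, 533
Sum = 1 + 5 + 13 + 41 + 65 + 205 + 533 = 863

No, 2665 is not perfect (863 ≠ 2665)


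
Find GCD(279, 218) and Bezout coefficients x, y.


Tabular extended Euclidean (each row: r = 279*s + 218*t):
r=279, s=1, t=0
r=218, s=0, t=1
q=1: r=61, s=1, t=-1   [279*(1) + 218*(-1) = 61]
q=3: r=35, s=-3, t=4   [279*(-3) + 218*(4) = 35]
q=1: r=26, s=4, t=-5   [279*(4) + 218*(-5) = 26]
q=1: r=9, s=-7, t=9   [279*(-7) + 218*(9) = 9]
q=2: r=8, s=18, t=-23   [279*(18) + 218*(-23) = 8]
q=1: r=1, s=-25, t=32   [279*(-25) + 218*(32) = 1]
q=8: r=0, s=218, t=-279   [279*(218) + 218*(-279) = 0]
GCD = 1; from the row with r=1: x=-25, y=32
Check: 279*(-25) + 218*(32) = -6975 + 6976 = 1

GCD = 1, x = -25, y = 32


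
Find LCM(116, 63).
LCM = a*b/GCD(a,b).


GCD(116, 63) = 1
LCM = 116*63/1 = 7308/1 = 7308

LCM = 7308


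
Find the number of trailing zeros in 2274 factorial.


floor(2274/5) = 454
floor(2274/25) = 90
floor(2274/125) = 18
floor(2274/625) = 3
Total = 565

565 trailing zeros


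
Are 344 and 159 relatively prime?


Euclidean algorithm:
344 = 2 * 159 + 26
159 = 6 * 26 + 3
26 = 8 * 3 + 2
3 = 1 * 2 + 1
2 = 2 * 1 + 0
GCD(344, 159) = 1

Yes, coprime (GCD = 1)


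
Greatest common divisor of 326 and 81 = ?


326 = 4 * 81 + 2
81 = 40 * 2 + 1
2 = 2 * 1 + 0
GCD = 1


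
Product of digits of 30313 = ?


3 × 0 × 3 × 1 × 3 = 0


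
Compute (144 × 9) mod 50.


144 × 9 = 1296
1296 mod 50 = 46


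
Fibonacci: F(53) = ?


Sequence: 1, 1, 2, 3, 5, 8, 13, 21, 34, 55, 89, 144, 233, 377, 610, 987, 1597, 2584, 4181, 6765, 10946, 17711, 28657, 46368, 75025, 121393, 196418, 317811, 514229, 832040, 1346269, 2178309, 3524578, 5702887, 9227465, 14930352, 24157817, 39088169, 63245986, 102334155, 165580141, 267914296, 433494437, 701408733, 1134903170, 1836311903, 2971215073, 4807526976, 7778742049, 12586269025, 20365011074, 32951280099, 53316291173
F(53) = 53316291173


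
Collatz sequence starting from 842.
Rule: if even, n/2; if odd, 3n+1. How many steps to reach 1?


842 → 421 → 1264 → 632 → 316 → 158 → 79 → 238 → 119 → 358 → 179 → 538 → 269 → 808 → 404 → 202 → 101 → 304 → 152 → 76 → 38 → 19 → 58 → 29 → 88 → 44 → 22 → 11 → 34 → 17 → 52 → 26 → 13 → 40 → 20 → 10 → 5 → 16 → 8 → 4 → 2 → 1
Total steps = 41

41 steps


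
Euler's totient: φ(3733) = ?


3733 = 3733
Prime factors: 3733
φ(3733) = 3733 × (1-1/3733)
= 3733 × 3732/3733 = 3732

φ(3733) = 3732


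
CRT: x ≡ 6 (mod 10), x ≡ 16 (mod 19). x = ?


M = 10*19 = 190
M1 = M/10 = 19, M2 = M/19 = 10
M1^(-1) mod 10 = 9, M2^(-1) mod 19 = 2
x = 6*19*9 + 16*10*2 = 1346
1346 mod 190 = 16
Check: 16 mod 10 = 6 ✓, 16 mod 19 = 16 ✓

x ≡ 16 (mod 190)


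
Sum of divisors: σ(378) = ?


Divisors of 378: 1, 2, 3, 6, 7, 9, 14, 18, 21, 27, 42, 54, 63, 126, 189, 378
Sum = 1 + 2 + 3 + 6 + 7 + 9 + 14 + 18 + 21 + 27 + 42 + 54 + 63 + 126 + 189 + 378 = 960

σ(378) = 960


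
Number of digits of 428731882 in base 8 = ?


428731882 in base 8 = 3143366752
Number of digits = 10

10 digits (base 8)


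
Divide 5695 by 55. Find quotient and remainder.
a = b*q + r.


5695 = 55 * 103 + 30
Check: 5665 + 30 = 5695

q = 103, r = 30


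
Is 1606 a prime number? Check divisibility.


1606 / 2 = 803 (exact division)
1606 is NOT prime.

No, 1606 is not prime


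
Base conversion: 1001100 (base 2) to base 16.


1001100 (base 2) = 76 (decimal)
76 (decimal) = 4C (base 16)


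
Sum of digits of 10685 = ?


1 + 0 + 6 + 8 + 5 = 20


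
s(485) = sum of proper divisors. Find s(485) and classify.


Proper divisors: 1, 5, 97
Sum = 1 + 5 + 97 = 103
103 < 485 → deficient

s(485) = 103 (deficient)


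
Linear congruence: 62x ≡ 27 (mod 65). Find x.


GCD(62, 65) = 1, unique solution
a^(-1) mod 65 = 43
x = 43 * 27 mod 65 = 56

x ≡ 56 (mod 65)


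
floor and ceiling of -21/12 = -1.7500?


-21/12 = -1.7500
floor = -2
ceil = -1

floor = -2, ceil = -1


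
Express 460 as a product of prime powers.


460 / 2 = 230
230 / 2 = 115
115 / 5 = 23
23 / 23 = 1
460 = 2^2 × 5 × 23


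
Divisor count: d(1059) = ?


1059 = 3^1 × 353^1
d(1059) = (1+1) × (1+1) = 4

4 divisors


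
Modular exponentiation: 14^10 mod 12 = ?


14^1 mod 12 = 2
14^2 mod 12 = 4
14^3 mod 12 = 8
14^4 mod 12 = 4
14^5 mod 12 = 8
14^6 mod 12 = 4
14^7 mod 12 = 8
14^8 mod 12 = 4
14^9 mod 12 = 8
14^10 mod 12 = 4


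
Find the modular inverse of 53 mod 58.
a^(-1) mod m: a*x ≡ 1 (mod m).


Use the extended Euclidean algorithm on (58, 53); each row r = 58*s + 53*t:
r=58, s=1, t=0
r=53, s=0, t=1
q=1: r=5, s=1, t=-1   [58*(1) + 53*(-1) = 5]
q=10: r=3, s=-10, t=11   [58*(-10) + 53*(11) = 3]
q=1: r=2, s=11, t=-12   [58*(11) + 53*(-12) = 2]
q=1: r=1, s=-21, t=23   [58*(-21) + 53*(23) = 1]
q=2: r=0, s=53, t=-58   [58*(53) + 53*(-58) = 0]
GCD = 1 with t = 23, so 53*(23) ≡ 1 (mod 58)
Inverse = 23 mod 58 = 23
Check: 53 * 23 = 1219 ≡ 1 (mod 58)

53^(-1) ≡ 23 (mod 58)


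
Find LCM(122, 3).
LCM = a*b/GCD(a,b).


GCD(122, 3) = 1
LCM = 122*3/1 = 366/1 = 366

LCM = 366


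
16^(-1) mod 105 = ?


Use the extended Euclidean algorithm on (105, 16); each row r = 105*s + 16*t:
r=105, s=1, t=0
r=16, s=0, t=1
q=6: r=9, s=1, t=-6   [105*(1) + 16*(-6) = 9]
q=1: r=7, s=-1, t=7   [105*(-1) + 16*(7) = 7]
q=1: r=2, s=2, t=-13   [105*(2) + 16*(-13) = 2]
q=3: r=1, s=-7, t=46   [105*(-7) + 16*(46) = 1]
q=2: r=0, s=16, t=-105   [105*(16) + 16*(-105) = 0]
GCD = 1 with t = 46, so 16*(46) ≡ 1 (mod 105)
Inverse = 46 mod 105 = 46
Check: 16 * 46 = 736 ≡ 1 (mod 105)

16^(-1) ≡ 46 (mod 105)


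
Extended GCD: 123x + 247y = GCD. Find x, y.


Tabular extended Euclidean (each row: r = 123*s + 247*t):
r=123, s=1, t=0
r=247, s=0, t=1
q=0: r=123, s=1, t=0   [123*(1) + 247*(0) = 123]
q=2: r=1, s=-2, t=1   [123*(-2) + 247*(1) = 1]
q=123: r=0, s=247, t=-123   [123*(247) + 247*(-123) = 0]
GCD = 1; from the row with r=1: x=-2, y=1
Check: 123*(-2) + 247*(1) = -246 + 247 = 1

GCD = 1, x = -2, y = 1


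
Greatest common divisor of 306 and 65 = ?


306 = 4 * 65 + 46
65 = 1 * 46 + 19
46 = 2 * 19 + 8
19 = 2 * 8 + 3
8 = 2 * 3 + 2
3 = 1 * 2 + 1
2 = 2 * 1 + 0
GCD = 1


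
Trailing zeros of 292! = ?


floor(292/5) = 58
floor(292/25) = 11
floor(292/125) = 2
Total = 71

71 trailing zeros


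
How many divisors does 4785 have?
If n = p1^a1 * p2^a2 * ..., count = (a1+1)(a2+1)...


4785 = 3^1 × 5^1 × 11^1 × 29^1
d(4785) = (1+1) × (1+1) × (1+1) × (1+1) = 16

16 divisors


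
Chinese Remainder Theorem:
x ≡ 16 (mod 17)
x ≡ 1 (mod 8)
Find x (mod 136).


M = 17*8 = 136
M1 = M/17 = 8, M2 = M/8 = 17
M1^(-1) mod 17 = 15, M2^(-1) mod 8 = 1
x = 16*8*15 + 1*17*1 = 1937
1937 mod 136 = 33
Check: 33 mod 17 = 16 ✓, 33 mod 8 = 1 ✓

x ≡ 33 (mod 136)


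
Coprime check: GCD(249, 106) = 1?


Euclidean algorithm:
249 = 2 * 106 + 37
106 = 2 * 37 + 32
37 = 1 * 32 + 5
32 = 6 * 5 + 2
5 = 2 * 2 + 1
2 = 2 * 1 + 0
GCD(249, 106) = 1

Yes, coprime (GCD = 1)


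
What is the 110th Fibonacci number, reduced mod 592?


F(k) mod 592 for k=1..110:
1, 1, 2, 3, 5, 8, 13, 21, 34, 55, 89, 144, 233, 377, 18, 395, 413, 216, 37, 253, 290, 543, 241, 192, 433, 33, 466, 499, 373, 280, 61, 341, 402, 151, 553, 112, 73, 185, 258, 443, 109, 552, 69, 29, 98, 127, 225, 352, 577, 337, 322, 67, 389, 456, 253, 117, 370, 487, 265, 160, 425, 585, 418, 411, 237, 56, 293, 349, 50, 399, 449, 256, 113, 369, 482, 259, 149, 408, 557, 373, 338, 119, 457, 576, 441, 425, 274, 107, 381, 488, 277, 173, 450, 31, 481, 512, 401, 321, 130, 451, 581, 440, 429, 277, 114, 391, 505, 304, 217, 521
F(110) mod 592 = 521


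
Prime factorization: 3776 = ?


3776 / 2 = 1888
1888 / 2 = 944
944 / 2 = 472
472 / 2 = 236
236 / 2 = 118
118 / 2 = 59
59 / 59 = 1
3776 = 2^6 × 59


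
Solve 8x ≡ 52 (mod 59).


GCD(8, 59) = 1, unique solution
a^(-1) mod 59 = 37
x = 37 * 52 mod 59 = 36

x ≡ 36 (mod 59)


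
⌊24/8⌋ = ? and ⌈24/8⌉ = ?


24/8 = 3.0000
floor = 3
ceil = 3

floor = 3, ceil = 3


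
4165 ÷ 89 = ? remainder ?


4165 = 89 * 46 + 71
Check: 4094 + 71 = 4165

q = 46, r = 71


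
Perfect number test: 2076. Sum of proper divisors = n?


Proper divisors of 2076: 1, 2, 3, 4, 6, 12, 173, 346, 519, 692, 1038
Sum = 1 + 2 + 3 + 4 + 6 + 12 + 173 + 346 + 519 + 692 + 1038 = 2796

No, 2076 is not perfect (2796 ≠ 2076)


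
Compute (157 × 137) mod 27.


157 × 137 = 21509
21509 mod 27 = 17


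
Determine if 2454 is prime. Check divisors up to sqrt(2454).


2454 / 2 = 1227 (exact division)
2454 is NOT prime.

No, 2454 is not prime


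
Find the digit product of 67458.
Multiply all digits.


6 × 7 × 4 × 5 × 8 = 6720


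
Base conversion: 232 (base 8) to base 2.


232 (base 8) = 154 (decimal)
154 (decimal) = 10011010 (base 2)


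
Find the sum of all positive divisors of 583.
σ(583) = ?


Divisors of 583: 1, 11, 53, 583
Sum = 1 + 11 + 53 + 583 = 648

σ(583) = 648


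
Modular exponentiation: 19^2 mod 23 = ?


19^1 mod 23 = 19
19^2 mod 23 = 16


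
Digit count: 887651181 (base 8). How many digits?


887651181 in base 8 = 6472075555
Number of digits = 10

10 digits (base 8)


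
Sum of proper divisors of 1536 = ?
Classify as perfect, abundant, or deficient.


Proper divisors: 1, 2, 3, 4, 6, 8, 12, 16, 24, 32, 48, 64, 96, 128, 192, 256, 384, 512, 768
Sum = 1 + 2 + 3 + 4 + 6 + 8 + 12 + 16 + 24 + 32 + 48 + 64 + 96 + 128 + 192 + 256 + 384 + 512 + 768 = 2556
2556 > 1536 → abundant

s(1536) = 2556 (abundant)


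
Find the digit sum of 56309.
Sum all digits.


5 + 6 + 3 + 0 + 9 = 23


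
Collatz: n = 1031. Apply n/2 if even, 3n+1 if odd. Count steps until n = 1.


1031 → 3094 → 1547 → 4642 → 2321 → 6964 → 3482 → 1741 → 5224 → 2612 → 1306 → 653 → 1960 → 980 → 490 → 245 → 736 → 368 → 184 → 92 → 46 → 23 → 70 → 35 → 106 → 53 → 160 → 80 → 40 → 20 → 10 → 5 → 16 → 8 → 4 → 2 → 1
Total steps = 36

36 steps


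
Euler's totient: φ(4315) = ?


4315 = 5 × 863
Prime factors: 5, 863
φ(4315) = 4315 × (1-1/5) × (1-1/863)
= 4315 × 4/5 × 862/863 = 3448

φ(4315) = 3448


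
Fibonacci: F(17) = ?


Sequence: 1, 1, 2, 3, 5, 8, 13, 21, 34, 55, 89, 144, 233, 377, 610, 987, 1597
F(17) = 1597


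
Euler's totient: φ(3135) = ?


3135 = 3 × 5 × 11 × 19
Prime factors: 3, 5, 11, 19
φ(3135) = 3135 × (1-1/3) × (1-1/5) × (1-1/11) × (1-1/19)
= 3135 × 2/3 × 4/5 × 10/11 × 18/19 = 1440

φ(3135) = 1440


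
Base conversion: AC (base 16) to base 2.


AC (base 16) = 172 (decimal)
172 (decimal) = 10101100 (base 2)


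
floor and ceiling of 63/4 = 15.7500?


63/4 = 15.7500
floor = 15
ceil = 16

floor = 15, ceil = 16


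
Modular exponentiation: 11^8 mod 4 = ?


11^1 mod 4 = 3
11^2 mod 4 = 1
11^3 mod 4 = 3
11^4 mod 4 = 1
11^5 mod 4 = 3
11^6 mod 4 = 1
11^7 mod 4 = 3
11^8 mod 4 = 1


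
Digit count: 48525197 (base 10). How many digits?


48525197 has 8 digits in base 10
floor(log10(48525197)) + 1 = floor(7.6860) + 1 = 8

8 digits (base 10)


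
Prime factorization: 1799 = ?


1799 / 7 = 257
257 / 257 = 1
1799 = 7 × 257


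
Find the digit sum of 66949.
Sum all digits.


6 + 6 + 9 + 4 + 9 = 34


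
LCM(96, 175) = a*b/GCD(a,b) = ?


GCD(96, 175) = 1
LCM = 96*175/1 = 16800/1 = 16800

LCM = 16800


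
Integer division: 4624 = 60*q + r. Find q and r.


4624 = 60 * 77 + 4
Check: 4620 + 4 = 4624

q = 77, r = 4


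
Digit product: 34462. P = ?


3 × 4 × 4 × 6 × 2 = 576


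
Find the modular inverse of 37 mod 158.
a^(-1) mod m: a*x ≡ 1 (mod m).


Use the extended Euclidean algorithm on (158, 37); each row r = 158*s + 37*t:
r=158, s=1, t=0
r=37, s=0, t=1
q=4: r=10, s=1, t=-4   [158*(1) + 37*(-4) = 10]
q=3: r=7, s=-3, t=13   [158*(-3) + 37*(13) = 7]
q=1: r=3, s=4, t=-17   [158*(4) + 37*(-17) = 3]
q=2: r=1, s=-11, t=47   [158*(-11) + 37*(47) = 1]
q=3: r=0, s=37, t=-158   [158*(37) + 37*(-158) = 0]
GCD = 1 with t = 47, so 37*(47) ≡ 1 (mod 158)
Inverse = 47 mod 158 = 47
Check: 37 * 47 = 1739 ≡ 1 (mod 158)

37^(-1) ≡ 47 (mod 158)


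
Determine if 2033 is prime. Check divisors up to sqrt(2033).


2033 / 19 = 107 (exact division)
2033 is NOT prime.

No, 2033 is not prime


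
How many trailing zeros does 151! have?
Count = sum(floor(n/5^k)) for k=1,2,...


floor(151/5) = 30
floor(151/25) = 6
floor(151/125) = 1
Total = 37

37 trailing zeros


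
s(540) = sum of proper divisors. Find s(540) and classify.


Proper divisors: 1, 2, 3, 4, 5, 6, 9, 10, 12, 15, 18, 20, 27, 30, 36, 45, 54, 60, 90, 108, 135, 180, 270
Sum = 1 + 2 + 3 + 4 + 5 + 6 + 9 + 10 + 12 + 15 + 18 + 20 + 27 + 30 + 36 + 45 + 54 + 60 + 90 + 108 + 135 + 180 + 270 = 1140
1140 > 540 → abundant

s(540) = 1140 (abundant)


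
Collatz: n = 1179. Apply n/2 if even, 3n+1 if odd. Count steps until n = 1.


1179 → 3538 → 1769 → 5308 → 2654 → 1327 → 3982 → 1991 → 5974 → 2987 → 8962 → 4481 → 13444 → 6722 → 3361 → 10084 → 5042 → 2521 → 7564 → 3782 → 1891 → 5674 → 2837 → 8512 → 4256 → 2128 → 1064 → 532 → 266 → 133 → 400 → 200 → 100 → 50 → 25 → 76 → 38 → 19 → 58 → 29 → 88 → 44 → 22 → 11 → 34 → 17 → 52 → 26 → 13 → 40 → 20 → 10 → 5 → 16 → 8 → 4 → 2 → 1
Total steps = 57

57 steps


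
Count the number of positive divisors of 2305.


2305 = 5^1 × 461^1
d(2305) = (1+1) × (1+1) = 4

4 divisors


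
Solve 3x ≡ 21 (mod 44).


GCD(3, 44) = 1, unique solution
a^(-1) mod 44 = 15
x = 15 * 21 mod 44 = 7

x ≡ 7 (mod 44)


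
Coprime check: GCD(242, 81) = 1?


Euclidean algorithm:
242 = 2 * 81 + 80
81 = 1 * 80 + 1
80 = 80 * 1 + 0
GCD(242, 81) = 1

Yes, coprime (GCD = 1)


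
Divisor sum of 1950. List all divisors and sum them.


Divisors of 1950: 1, 2, 3, 5, 6, 10, 13, 15, 25, 26, 30, 39, 50, 65, 75, 78, 130, 150, 195, 325, 390, 650, 975, 1950
Sum = 1 + 2 + 3 + 5 + 6 + 10 + 13 + 15 + 25 + 26 + 30 + 39 + 50 + 65 + 75 + 78 + 130 + 150 + 195 + 325 + 390 + 650 + 975 + 1950 = 5208

σ(1950) = 5208


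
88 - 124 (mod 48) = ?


88 - 124 = -36
-36 mod 48 = 12


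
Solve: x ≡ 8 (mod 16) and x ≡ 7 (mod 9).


M = 16*9 = 144
M1 = M/16 = 9, M2 = M/9 = 16
M1^(-1) mod 16 = 9, M2^(-1) mod 9 = 4
x = 8*9*9 + 7*16*4 = 1096
1096 mod 144 = 88
Check: 88 mod 16 = 8 ✓, 88 mod 9 = 7 ✓

x ≡ 88 (mod 144)
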